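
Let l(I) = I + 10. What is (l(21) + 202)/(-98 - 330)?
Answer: -233/428 ≈ -0.54439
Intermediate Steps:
l(I) = 10 + I
(l(21) + 202)/(-98 - 330) = ((10 + 21) + 202)/(-98 - 330) = (31 + 202)/(-428) = 233*(-1/428) = -233/428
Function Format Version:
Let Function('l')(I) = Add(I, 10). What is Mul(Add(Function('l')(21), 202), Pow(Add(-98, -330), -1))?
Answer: Rational(-233, 428) ≈ -0.54439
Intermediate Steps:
Function('l')(I) = Add(10, I)
Mul(Add(Function('l')(21), 202), Pow(Add(-98, -330), -1)) = Mul(Add(Add(10, 21), 202), Pow(Add(-98, -330), -1)) = Mul(Add(31, 202), Pow(-428, -1)) = Mul(233, Rational(-1, 428)) = Rational(-233, 428)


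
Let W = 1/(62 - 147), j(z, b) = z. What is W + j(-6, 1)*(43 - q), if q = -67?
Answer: -56101/85 ≈ -660.01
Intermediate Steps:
W = -1/85 (W = 1/(-85) = -1/85 ≈ -0.011765)
W + j(-6, 1)*(43 - q) = -1/85 - 6*(43 - 1*(-67)) = -1/85 - 6*(43 + 67) = -1/85 - 6*110 = -1/85 - 660 = -56101/85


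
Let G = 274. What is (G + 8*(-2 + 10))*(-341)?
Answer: -115258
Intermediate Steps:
(G + 8*(-2 + 10))*(-341) = (274 + 8*(-2 + 10))*(-341) = (274 + 8*8)*(-341) = (274 + 64)*(-341) = 338*(-341) = -115258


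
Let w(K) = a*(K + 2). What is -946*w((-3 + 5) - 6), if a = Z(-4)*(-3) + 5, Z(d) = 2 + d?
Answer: 20812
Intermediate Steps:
a = 11 (a = (2 - 4)*(-3) + 5 = -2*(-3) + 5 = 6 + 5 = 11)
w(K) = 22 + 11*K (w(K) = 11*(K + 2) = 11*(2 + K) = 22 + 11*K)
-946*w((-3 + 5) - 6) = -946*(22 + 11*((-3 + 5) - 6)) = -946*(22 + 11*(2 - 6)) = -946*(22 + 11*(-4)) = -946*(22 - 44) = -946*(-22) = 20812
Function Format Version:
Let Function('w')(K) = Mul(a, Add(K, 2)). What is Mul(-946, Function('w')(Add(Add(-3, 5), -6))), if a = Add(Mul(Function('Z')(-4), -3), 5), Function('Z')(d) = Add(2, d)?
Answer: 20812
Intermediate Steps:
a = 11 (a = Add(Mul(Add(2, -4), -3), 5) = Add(Mul(-2, -3), 5) = Add(6, 5) = 11)
Function('w')(K) = Add(22, Mul(11, K)) (Function('w')(K) = Mul(11, Add(K, 2)) = Mul(11, Add(2, K)) = Add(22, Mul(11, K)))
Mul(-946, Function('w')(Add(Add(-3, 5), -6))) = Mul(-946, Add(22, Mul(11, Add(Add(-3, 5), -6)))) = Mul(-946, Add(22, Mul(11, Add(2, -6)))) = Mul(-946, Add(22, Mul(11, -4))) = Mul(-946, Add(22, -44)) = Mul(-946, -22) = 20812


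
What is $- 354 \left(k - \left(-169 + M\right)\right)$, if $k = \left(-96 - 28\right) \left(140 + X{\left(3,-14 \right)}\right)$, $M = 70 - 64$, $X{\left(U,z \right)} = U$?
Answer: $6219426$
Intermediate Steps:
$M = 6$ ($M = 70 - 64 = 6$)
$k = -17732$ ($k = \left(-96 - 28\right) \left(140 + 3\right) = \left(-124\right) 143 = -17732$)
$- 354 \left(k - \left(-169 + M\right)\right) = - 354 \left(-17732 + \left(169 - 6\right)\right) = - 354 \left(-17732 + 163\right) = \left(-354\right) \left(-17569\right) = 6219426$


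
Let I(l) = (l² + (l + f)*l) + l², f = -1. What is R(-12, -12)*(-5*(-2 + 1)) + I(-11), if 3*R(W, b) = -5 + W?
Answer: 1037/3 ≈ 345.67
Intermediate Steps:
R(W, b) = -5/3 + W/3 (R(W, b) = (-5 + W)/3 = -5/3 + W/3)
I(l) = 2*l² + l*(-1 + l) (I(l) = (l² + (l - 1)*l) + l² = (l² + (-1 + l)*l) + l² = (l² + l*(-1 + l)) + l² = 2*l² + l*(-1 + l))
R(-12, -12)*(-5*(-2 + 1)) + I(-11) = (-5/3 + (⅓)*(-12))*(-5*(-2 + 1)) - 11*(-1 + 3*(-11)) = (-5/3 - 4)*(-5*(-1)) - 11*(-1 - 33) = -17/3*5 - 11*(-34) = -85/3 + 374 = 1037/3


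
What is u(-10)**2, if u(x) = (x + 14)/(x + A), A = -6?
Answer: 1/16 ≈ 0.062500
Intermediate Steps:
u(x) = (14 + x)/(-6 + x) (u(x) = (x + 14)/(x - 6) = (14 + x)/(-6 + x))
u(-10)**2 = ((14 - 10)/(-6 - 10))**2 = (4/(-16))**2 = (-1/16*4)**2 = (-1/4)**2 = 1/16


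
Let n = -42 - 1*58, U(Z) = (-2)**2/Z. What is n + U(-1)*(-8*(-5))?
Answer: -260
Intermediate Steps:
U(Z) = 4/Z
n = -100 (n = -42 - 58 = -100)
n + U(-1)*(-8*(-5)) = -100 + (4/(-1))*(-8*(-5)) = -100 + (4*(-1))*40 = -100 - 4*40 = -100 - 160 = -260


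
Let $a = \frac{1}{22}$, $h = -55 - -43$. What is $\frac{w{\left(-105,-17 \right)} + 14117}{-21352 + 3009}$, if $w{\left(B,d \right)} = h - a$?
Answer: $- \frac{310309}{403546} \approx -0.76896$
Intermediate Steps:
$h = -12$ ($h = -55 + 43 = -12$)
$a = \frac{1}{22} \approx 0.045455$
$w{\left(B,d \right)} = - \frac{265}{22}$ ($w{\left(B,d \right)} = -12 - \frac{1}{22} = - \frac{265}{22}$)
$\frac{w{\left(-105,-17 \right)} + 14117}{-21352 + 3009} = \frac{- \frac{265}{22} + 14117}{-21352 + 3009} = \frac{310309}{22 \left(-18343\right)} = \frac{310309}{22} \left(- \frac{1}{18343}\right) = - \frac{310309}{403546}$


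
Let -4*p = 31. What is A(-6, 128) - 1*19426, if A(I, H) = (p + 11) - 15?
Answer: -77751/4 ≈ -19438.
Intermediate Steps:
p = -31/4 (p = -1/4*31 = -31/4 ≈ -7.7500)
A(I, H) = -47/4 (A(I, H) = (-31/4 + 11) - 15 = 13/4 - 15 = -47/4)
A(-6, 128) - 1*19426 = -47/4 - 1*19426 = -47/4 - 19426 = -77751/4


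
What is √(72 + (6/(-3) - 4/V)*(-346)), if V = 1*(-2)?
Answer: 6*√2 ≈ 8.4853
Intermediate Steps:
V = -2
√(72 + (6/(-3) - 4/V)*(-346)) = √(72 + (6/(-3) - 4/(-2))*(-346)) = √(72 + (6*(-⅓) - 4*(-½))*(-346)) = √(72 + (-2 + 2)*(-346)) = √(72 + 0*(-346)) = √(72 + 0) = √72 = 6*√2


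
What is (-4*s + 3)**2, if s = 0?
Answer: 9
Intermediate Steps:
(-4*s + 3)**2 = (-4*0 + 3)**2 = (0 + 3)**2 = 3**2 = 9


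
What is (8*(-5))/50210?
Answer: -4/5021 ≈ -0.00079665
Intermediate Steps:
(8*(-5))/50210 = -40*1/50210 = -4/5021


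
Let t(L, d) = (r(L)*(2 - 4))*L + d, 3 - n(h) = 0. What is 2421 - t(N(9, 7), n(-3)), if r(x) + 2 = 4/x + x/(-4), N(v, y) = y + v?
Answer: 2234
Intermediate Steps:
N(v, y) = v + y
r(x) = -2 + 4/x - x/4 (r(x) = -2 + (4/x + x/(-4)) = -2 + (4/x + x*(-1/4)) = -2 + (4/x - x/4) = -2 + 4/x - x/4)
n(h) = 3 (n(h) = 3 - 1*0 = 3 + 0 = 3)
t(L, d) = d + L*(4 + L/2 - 8/L) (t(L, d) = ((-2 + 4/L - L/4)*(2 - 4))*L + d = ((-2 + 4/L - L/4)*(-2))*L + d = (4 + L/2 - 8/L)*L + d = L*(4 + L/2 - 8/L) + d = d + L*(4 + L/2 - 8/L))
2421 - t(N(9, 7), n(-3)) = 2421 - (-8 + 3 + (9 + 7)*(8 + (9 + 7))/2) = 2421 - (-8 + 3 + (1/2)*16*(8 + 16)) = 2421 - (-8 + 3 + (1/2)*16*24) = 2421 - (-8 + 3 + 192) = 2421 - 1*187 = 2421 - 187 = 2234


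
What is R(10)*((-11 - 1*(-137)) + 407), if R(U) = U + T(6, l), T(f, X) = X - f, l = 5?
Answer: 4797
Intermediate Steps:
R(U) = -1 + U (R(U) = U + (5 - 1*6) = U + (5 - 6) = U - 1 = -1 + U)
R(10)*((-11 - 1*(-137)) + 407) = (-1 + 10)*((-11 - 1*(-137)) + 407) = 9*((-11 + 137) + 407) = 9*(126 + 407) = 9*533 = 4797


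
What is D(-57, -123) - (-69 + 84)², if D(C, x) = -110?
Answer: -335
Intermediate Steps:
D(-57, -123) - (-69 + 84)² = -110 - (-69 + 84)² = -110 - 1*15² = -110 - 1*225 = -110 - 225 = -335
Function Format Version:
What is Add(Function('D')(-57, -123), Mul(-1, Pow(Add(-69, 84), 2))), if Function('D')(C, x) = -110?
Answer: -335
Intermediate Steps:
Add(Function('D')(-57, -123), Mul(-1, Pow(Add(-69, 84), 2))) = Add(-110, Mul(-1, Pow(Add(-69, 84), 2))) = Add(-110, Mul(-1, Pow(15, 2))) = Add(-110, Mul(-1, 225)) = Add(-110, -225) = -335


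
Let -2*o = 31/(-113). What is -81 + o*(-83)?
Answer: -20879/226 ≈ -92.385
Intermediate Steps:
o = 31/226 (o = -31/(2*(-113)) = -31*(-1)/(2*113) = -½*(-31/113) = 31/226 ≈ 0.13717)
-81 + o*(-83) = -81 + (31/226)*(-83) = -81 - 2573/226 = -20879/226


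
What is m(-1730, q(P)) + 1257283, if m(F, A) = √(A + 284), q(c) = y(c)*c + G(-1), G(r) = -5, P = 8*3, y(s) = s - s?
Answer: 1257283 + 3*√31 ≈ 1.2573e+6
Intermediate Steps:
y(s) = 0
P = 24
q(c) = -5 (q(c) = 0*c - 5 = 0 - 5 = -5)
m(F, A) = √(284 + A)
m(-1730, q(P)) + 1257283 = √(284 - 5) + 1257283 = √279 + 1257283 = 3*√31 + 1257283 = 1257283 + 3*√31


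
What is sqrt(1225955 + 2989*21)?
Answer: 2*sqrt(322181) ≈ 1135.2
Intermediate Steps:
sqrt(1225955 + 2989*21) = sqrt(1225955 + 62769) = sqrt(1288724) = 2*sqrt(322181)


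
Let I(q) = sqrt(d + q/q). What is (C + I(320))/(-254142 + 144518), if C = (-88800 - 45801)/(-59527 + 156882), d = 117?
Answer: 134601/10672444520 - sqrt(118)/109624 ≈ -8.6479e-5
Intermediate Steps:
C = -134601/97355 ≈ -1.3826
I(q) = sqrt(118) (I(q) = sqrt(117 + q/q) = sqrt(117 + 1) = sqrt(118))
(C + I(320))/(-254142 + 144518) = (-134601/97355 + sqrt(118))/(-254142 + 144518) = (-134601/97355 + sqrt(118))/(-109624) = (-134601/97355 + sqrt(118))*(-1/109624) = 134601/10672444520 - sqrt(118)/109624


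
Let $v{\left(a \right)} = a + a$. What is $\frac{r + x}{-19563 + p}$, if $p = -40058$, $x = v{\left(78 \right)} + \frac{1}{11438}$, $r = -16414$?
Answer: $\frac{185959003}{681944998} \approx 0.27269$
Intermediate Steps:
$v{\left(a \right)} = 2 a$
$x = \frac{1784329}{11438}$ ($x = 2 \cdot 78 + \frac{1}{11438} = 156 + \frac{1}{11438} = \frac{1784329}{11438} \approx 156.0$)
$\frac{r + x}{-19563 + p} = \frac{-16414 + \frac{1784329}{11438}}{-19563 - 40058} = - \frac{185959003}{11438 \left(-59621\right)} = \left(- \frac{185959003}{11438}\right) \left(- \frac{1}{59621}\right) = \frac{185959003}{681944998}$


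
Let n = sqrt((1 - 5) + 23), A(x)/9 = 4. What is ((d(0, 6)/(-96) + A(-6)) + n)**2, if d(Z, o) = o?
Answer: 335489/256 + 575*sqrt(19)/8 ≈ 1623.8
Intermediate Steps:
A(x) = 36 (A(x) = 9*4 = 36)
n = sqrt(19) (n = sqrt(-4 + 23) = sqrt(19) ≈ 4.3589)
((d(0, 6)/(-96) + A(-6)) + n)**2 = ((6/(-96) + 36) + sqrt(19))**2 = ((6*(-1/96) + 36) + sqrt(19))**2 = ((-1/16 + 36) + sqrt(19))**2 = (575/16 + sqrt(19))**2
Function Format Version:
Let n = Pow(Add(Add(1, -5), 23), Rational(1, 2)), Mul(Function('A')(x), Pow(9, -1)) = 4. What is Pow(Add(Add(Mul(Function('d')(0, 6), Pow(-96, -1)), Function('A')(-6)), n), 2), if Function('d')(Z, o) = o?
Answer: Add(Rational(335489, 256), Mul(Rational(575, 8), Pow(19, Rational(1, 2)))) ≈ 1623.8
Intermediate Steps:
Function('A')(x) = 36 (Function('A')(x) = Mul(9, 4) = 36)
n = Pow(19, Rational(1, 2)) (n = Pow(Add(-4, 23), Rational(1, 2)) = Pow(19, Rational(1, 2)) ≈ 4.3589)
Pow(Add(Add(Mul(Function('d')(0, 6), Pow(-96, -1)), Function('A')(-6)), n), 2) = Pow(Add(Add(Mul(6, Pow(-96, -1)), 36), Pow(19, Rational(1, 2))), 2) = Pow(Add(Add(Mul(6, Rational(-1, 96)), 36), Pow(19, Rational(1, 2))), 2) = Pow(Add(Add(Rational(-1, 16), 36), Pow(19, Rational(1, 2))), 2) = Pow(Add(Rational(575, 16), Pow(19, Rational(1, 2))), 2)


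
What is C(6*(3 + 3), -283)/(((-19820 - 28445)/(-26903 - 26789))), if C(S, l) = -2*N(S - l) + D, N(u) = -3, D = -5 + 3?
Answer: 214768/48265 ≈ 4.4498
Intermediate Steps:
D = -2
C(S, l) = 4 (C(S, l) = -2*(-3) - 2 = 6 - 2 = 4)
C(6*(3 + 3), -283)/(((-19820 - 28445)/(-26903 - 26789))) = 4/(((-19820 - 28445)/(-26903 - 26789))) = 4/((-48265/(-53692))) = 4/((-48265*(-1/53692))) = 4/(48265/53692) = 4*(53692/48265) = 214768/48265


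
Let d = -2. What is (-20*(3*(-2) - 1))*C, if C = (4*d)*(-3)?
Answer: 3360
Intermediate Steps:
C = 24 (C = (4*(-2))*(-3) = -8*(-3) = 24)
(-20*(3*(-2) - 1))*C = -20*(3*(-2) - 1)*24 = -20*(-6 - 1)*24 = -20*(-7)*24 = 140*24 = 3360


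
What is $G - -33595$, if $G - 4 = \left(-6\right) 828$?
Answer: $28631$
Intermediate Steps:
$G = -4964$ ($G = 4 - 4968 = -4964$)
$G - -33595 = -4964 - -33595 = -4964 + 33595 = 28631$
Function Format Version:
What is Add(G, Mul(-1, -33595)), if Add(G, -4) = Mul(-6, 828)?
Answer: 28631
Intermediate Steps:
G = -4964 (G = Add(4, Mul(-6, 828)) = Add(4, -4968) = -4964)
Add(G, Mul(-1, -33595)) = Add(-4964, Mul(-1, -33595)) = Add(-4964, 33595) = 28631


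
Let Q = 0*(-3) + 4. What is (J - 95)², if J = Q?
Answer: 8281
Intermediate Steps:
Q = 4 (Q = 0 + 4 = 4)
J = 4
(J - 95)² = (4 - 95)² = (-91)² = 8281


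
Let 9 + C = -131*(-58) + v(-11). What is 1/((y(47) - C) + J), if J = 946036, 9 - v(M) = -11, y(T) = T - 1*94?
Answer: 1/938380 ≈ 1.0657e-6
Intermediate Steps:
y(T) = -94 + T (y(T) = T - 94 = -94 + T)
v(M) = 20 (v(M) = 9 - 1*(-11) = 9 + 11 = 20)
C = 7609 (C = -9 + (-131*(-58) + 20) = -9 + (7598 + 20) = -9 + 7618 = 7609)
1/((y(47) - C) + J) = 1/(((-94 + 47) - 1*7609) + 946036) = 1/((-47 - 7609) + 946036) = 1/(-7656 + 946036) = 1/938380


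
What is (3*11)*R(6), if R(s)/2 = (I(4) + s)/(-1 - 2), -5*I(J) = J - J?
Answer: -132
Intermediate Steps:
I(J) = 0 (I(J) = -(J - J)/5 = -1/5*0 = 0)
R(s) = -2*s/3 (R(s) = 2*((0 + s)/(-1 - 2)) = 2*(s/(-3)) = 2*(s*(-1/3)) = 2*(-s/3) = -2*s/3)
(3*11)*R(6) = (3*11)*(-2/3*6) = 33*(-4) = -132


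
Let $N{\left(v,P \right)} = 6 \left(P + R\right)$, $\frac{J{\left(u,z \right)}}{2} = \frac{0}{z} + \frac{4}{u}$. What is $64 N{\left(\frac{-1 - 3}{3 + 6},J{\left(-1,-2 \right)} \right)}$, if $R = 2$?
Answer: $-2304$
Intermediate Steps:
$J{\left(u,z \right)} = \frac{8}{u}$ ($J{\left(u,z \right)} = 2 \left(\frac{0}{z} + \frac{4}{u}\right) = 2 \left(0 + \frac{4}{u}\right) = 2 \frac{4}{u} = \frac{8}{u}$)
$N{\left(v,P \right)} = 12 + 6 P$ ($N{\left(v,P \right)} = 6 \left(P + 2\right) = 6 \left(2 + P\right) = 12 + 6 P$)
$64 N{\left(\frac{-1 - 3}{3 + 6},J{\left(-1,-2 \right)} \right)} = 64 \left(12 + 6 \frac{8}{-1}\right) = 64 \left(12 + 6 \cdot 8 \left(-1\right)\right) = 64 \left(12 + 6 \left(-8\right)\right) = 64 \left(12 - 48\right) = 64 \left(-36\right) = -2304$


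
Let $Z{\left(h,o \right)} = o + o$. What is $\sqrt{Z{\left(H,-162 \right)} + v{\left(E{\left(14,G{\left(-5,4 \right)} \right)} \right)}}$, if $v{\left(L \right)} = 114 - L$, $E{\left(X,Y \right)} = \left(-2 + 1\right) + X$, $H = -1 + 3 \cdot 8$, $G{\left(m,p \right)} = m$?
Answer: $i \sqrt{223} \approx 14.933 i$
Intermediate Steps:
$H = 23$ ($H = -1 + 24 = 23$)
$E{\left(X,Y \right)} = -1 + X$
$Z{\left(h,o \right)} = 2 o$
$\sqrt{Z{\left(H,-162 \right)} + v{\left(E{\left(14,G{\left(-5,4 \right)} \right)} \right)}} = \sqrt{2 \left(-162\right) + \left(114 - \left(-1 + 14\right)\right)} = \sqrt{-324 + \left(114 - 13\right)} = \sqrt{-324 + 101} = \sqrt{-223} = i \sqrt{223}$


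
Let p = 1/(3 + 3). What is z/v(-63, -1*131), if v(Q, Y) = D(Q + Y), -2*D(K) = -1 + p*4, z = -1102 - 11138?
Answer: -73440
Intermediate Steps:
p = ⅙ (p = 1/6 = ⅙ ≈ 0.16667)
z = -12240
D(K) = ⅙ (D(K) = -(-1 + (⅙)*4)/2 = -(-1 + ⅔)/2 = -½*(-⅓) = ⅙)
v(Q, Y) = ⅙
z/v(-63, -1*131) = -12240/⅙ = -12240*6 = -73440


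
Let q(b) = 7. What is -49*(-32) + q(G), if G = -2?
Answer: 1575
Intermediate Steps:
-49*(-32) + q(G) = -49*(-32) + 7 = 1568 + 7 = 1575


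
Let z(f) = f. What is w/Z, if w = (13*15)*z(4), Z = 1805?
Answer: 156/361 ≈ 0.43213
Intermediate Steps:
w = 780 (w = (13*15)*4 = 195*4 = 780)
w/Z = 780/1805 = 780*(1/1805) = 156/361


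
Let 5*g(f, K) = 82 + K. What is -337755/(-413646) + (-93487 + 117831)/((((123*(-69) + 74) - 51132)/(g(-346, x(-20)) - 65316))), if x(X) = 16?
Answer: 1095902807291781/41050918450 ≈ 26696.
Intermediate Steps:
g(f, K) = 82/5 + K/5 (g(f, K) = (82 + K)/5 = 82/5 + K/5)
-337755/(-413646) + (-93487 + 117831)/((((123*(-69) + 74) - 51132)/(g(-346, x(-20)) - 65316))) = -337755/(-413646) + (-93487 + 117831)/((((123*(-69) + 74) - 51132)/((82/5 + (1/5)*16) - 65316))) = -337755*(-1/413646) + 24344/((((-8487 + 74) - 51132)/((82/5 + 16/5) - 65316))) = 112585/137882 + 24344/(((-8413 - 51132)/(98/5 - 65316))) = 112585/137882 + 24344/((-59545/(-326482/5))) = 112585/137882 + 24344/((-59545*(-5/326482))) = 112585/137882 + 24344/(297725/326482) = 112585/137882 + 24344*(326482/297725) = 112585/137882 + 7947877808/297725 = 1095902807291781/41050918450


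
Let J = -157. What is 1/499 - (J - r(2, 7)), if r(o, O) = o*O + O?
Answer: 88823/499 ≈ 178.00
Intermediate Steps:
r(o, O) = O + O*o (r(o, O) = O*o + O = O + O*o)
1/499 - (J - r(2, 7)) = 1/499 - (-157 - 7*(1 + 2)) = 1/499 - (-157 - 7*3) = 1/499 - (-157 - 1*21) = 1/499 - (-157 - 21) = 1/499 - 1*(-178) = 1/499 + 178 = 88823/499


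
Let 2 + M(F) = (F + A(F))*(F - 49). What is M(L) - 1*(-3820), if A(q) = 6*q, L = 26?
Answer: -368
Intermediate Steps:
M(F) = -2 + 7*F*(-49 + F) (M(F) = -2 + (F + 6*F)*(F - 49) = -2 + (7*F)*(-49 + F) = -2 + 7*F*(-49 + F))
M(L) - 1*(-3820) = (-2 - 343*26 + 7*26²) - 1*(-3820) = (-2 - 8918 + 7*676) + 3820 = (-2 - 8918 + 4732) + 3820 = -4188 + 3820 = -368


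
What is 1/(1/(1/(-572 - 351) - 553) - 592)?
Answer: -510420/302169563 ≈ -0.0016892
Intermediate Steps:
1/(1/(1/(-572 - 351) - 553) - 592) = 1/(1/(1/(-923) - 553) - 592) = 1/(1/(-1/923 - 553) - 592) = 1/(1/(-510420/923) - 592) = 1/(-923/510420 - 592) = 1/(-302169563/510420) = -510420/302169563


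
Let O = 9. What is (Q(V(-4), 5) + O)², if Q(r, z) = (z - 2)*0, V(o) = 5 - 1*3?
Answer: 81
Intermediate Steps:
V(o) = 2 (V(o) = 5 - 3 = 2)
Q(r, z) = 0 (Q(r, z) = (-2 + z)*0 = 0)
(Q(V(-4), 5) + O)² = (0 + 9)² = 9² = 81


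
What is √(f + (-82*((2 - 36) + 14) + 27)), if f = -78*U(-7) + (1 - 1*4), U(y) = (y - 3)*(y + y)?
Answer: 2*I*√2314 ≈ 96.208*I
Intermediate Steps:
U(y) = 2*y*(-3 + y) (U(y) = (-3 + y)*(2*y) = 2*y*(-3 + y))
f = -10923 (f = -156*(-7)*(-3 - 7) + (1 - 1*4) = -156*(-7)*(-10) + (1 - 4) = -78*140 - 3 = -10920 - 3 = -10923)
√(f + (-82*((2 - 36) + 14) + 27)) = √(-10923 + (-82*((2 - 36) + 14) + 27)) = √(-10923 + (-82*(-34 + 14) + 27)) = √(-10923 + (-82*(-20) + 27)) = √(-10923 + (1640 + 27)) = √(-10923 + 1667) = √(-9256) = 2*I*√2314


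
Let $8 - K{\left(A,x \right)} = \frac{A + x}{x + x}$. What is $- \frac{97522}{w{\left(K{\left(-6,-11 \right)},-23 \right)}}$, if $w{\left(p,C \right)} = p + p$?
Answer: $- \frac{1072742}{159} \approx -6746.8$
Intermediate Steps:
$K{\left(A,x \right)} = 8 - \frac{A + x}{2 x}$ ($K{\left(A,x \right)} = 8 - \frac{A + x}{x + x} = 8 - \frac{A + x}{2 x}$)
$w{\left(p,C \right)} = 2 p$
$- \frac{97522}{w{\left(K{\left(-6,-11 \right)},-23 \right)}} = - \frac{97522}{2 \frac{\left(-1\right) \left(-6\right) + 15 \left(-11\right)}{2 \left(-11\right)}} = - \frac{97522}{2 \cdot \frac{1}{2} \left(- \frac{1}{11}\right) \left(6 - 165\right)} = - \frac{97522}{2 \cdot \frac{1}{2} \left(- \frac{1}{11}\right) \left(-159\right)} = - \frac{97522}{2 \cdot \frac{159}{22}} = - \frac{97522}{\frac{159}{11}} = \left(-97522\right) \frac{11}{159} = - \frac{1072742}{159}$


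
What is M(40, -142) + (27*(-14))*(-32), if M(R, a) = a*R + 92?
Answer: 6508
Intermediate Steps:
M(R, a) = 92 + R*a (M(R, a) = R*a + 92 = 92 + R*a)
M(40, -142) + (27*(-14))*(-32) = (92 + 40*(-142)) + (27*(-14))*(-32) = (92 - 5680) - 378*(-32) = -5588 + 12096 = 6508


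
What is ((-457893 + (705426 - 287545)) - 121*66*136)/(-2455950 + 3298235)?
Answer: -1126108/842285 ≈ -1.3370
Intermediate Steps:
((-457893 + (705426 - 287545)) - 121*66*136)/(-2455950 + 3298235) = ((-457893 + 417881) - 7986*136)/842285 = (-40012 - 1086096)*(1/842285) = -1126108*1/842285 = -1126108/842285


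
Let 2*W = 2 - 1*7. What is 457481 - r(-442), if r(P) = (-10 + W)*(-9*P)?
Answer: 507206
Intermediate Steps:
W = -5/2 (W = (2 - 1*7)/2 = (2 - 7)/2 = (1/2)*(-5) = -5/2 ≈ -2.5000)
r(P) = 225*P/2 (r(P) = (-10 - 5/2)*(-9*P) = -(-225)*P/2 = 225*P/2)
457481 - r(-442) = 457481 - 225*(-442)/2 = 457481 - 1*(-49725) = 457481 + 49725 = 507206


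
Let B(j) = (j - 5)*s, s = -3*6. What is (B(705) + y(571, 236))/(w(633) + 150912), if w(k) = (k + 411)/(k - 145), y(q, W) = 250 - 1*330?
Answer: -309392/3682305 ≈ -0.084021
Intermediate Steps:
y(q, W) = -80 (y(q, W) = 250 - 330 = -80)
s = -18
w(k) = (411 + k)/(-145 + k)
B(j) = 90 - 18*j (B(j) = (j - 5)*(-18) = (-5 + j)*(-18) = 90 - 18*j)
(B(705) + y(571, 236))/(w(633) + 150912) = ((90 - 18*705) - 80)/((411 + 633)/(-145 + 633) + 150912) = ((90 - 12690) - 80)/(1044/488 + 150912) = (-12600 - 80)/((1/488)*1044 + 150912) = -12680/(261/122 + 150912) = -12680/18411525/122 = -12680*122/18411525 = -309392/3682305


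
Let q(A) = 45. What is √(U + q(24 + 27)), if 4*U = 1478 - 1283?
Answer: 5*√15/2 ≈ 9.6825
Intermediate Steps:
U = 195/4 (U = (1478 - 1283)/4 = (¼)*195 = 195/4 ≈ 48.750)
√(U + q(24 + 27)) = √(195/4 + 45) = √(375/4) = 5*√15/2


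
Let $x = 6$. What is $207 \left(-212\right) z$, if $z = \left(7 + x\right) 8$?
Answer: $-4563936$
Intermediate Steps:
$z = 104$ ($z = \left(7 + 6\right) 8 = 13 \cdot 8 = 104$)
$207 \left(-212\right) z = 207 \left(-212\right) 104 = \left(-43884\right) 104 = -4563936$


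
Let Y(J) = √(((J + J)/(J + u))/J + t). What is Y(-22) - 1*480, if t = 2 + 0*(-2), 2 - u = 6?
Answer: -480 + 5*√13/13 ≈ -478.61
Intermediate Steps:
u = -4 (u = 2 - 1*6 = 2 - 6 = -4)
t = 2 (t = 2 + 0 = 2)
Y(J) = √(2 + 2/(-4 + J)) (Y(J) = √(((J + J)/(J - 4))/J + 2) = √(((2*J)/(-4 + J))/J + 2) = √((2*J/(-4 + J))/J + 2) = √(2/(-4 + J) + 2) = √(2 + 2/(-4 + J)))
Y(-22) - 1*480 = √2*√((-3 - 22)/(-4 - 22)) - 1*480 = √2*√(-25/(-26)) - 480 = √2*√(-1/26*(-25)) - 480 = √2*√(25/26) - 480 = √2*(5*√26/26) - 480 = 5*√13/13 - 480 = -480 + 5*√13/13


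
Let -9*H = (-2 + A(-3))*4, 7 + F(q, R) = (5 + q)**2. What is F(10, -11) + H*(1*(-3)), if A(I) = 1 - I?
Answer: 662/3 ≈ 220.67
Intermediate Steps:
F(q, R) = -7 + (5 + q)**2
H = -8/9 (H = -(-2 + (1 - 1*(-3)))*4/9 = -(-2 + (1 + 3))*4/9 = -(-2 + 4)*4/9 = -2*4/9 = -1/9*8 = -8/9 ≈ -0.88889)
F(10, -11) + H*(1*(-3)) = (-7 + (5 + 10)**2) - 8*(-3)/9 = (-7 + 15**2) - 8/9*(-3) = (-7 + 225) + 8/3 = 218 + 8/3 = 662/3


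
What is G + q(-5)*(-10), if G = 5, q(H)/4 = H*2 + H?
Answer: 605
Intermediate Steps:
q(H) = 12*H (q(H) = 4*(H*2 + H) = 4*(2*H + H) = 4*(3*H) = 12*H)
G + q(-5)*(-10) = 5 + (12*(-5))*(-10) = 5 - 60*(-10) = 5 + 600 = 605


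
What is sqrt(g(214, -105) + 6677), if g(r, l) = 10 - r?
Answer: sqrt(6473) ≈ 80.455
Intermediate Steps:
sqrt(g(214, -105) + 6677) = sqrt((10 - 1*214) + 6677) = sqrt((10 - 214) + 6677) = sqrt(-204 + 6677) = sqrt(6473)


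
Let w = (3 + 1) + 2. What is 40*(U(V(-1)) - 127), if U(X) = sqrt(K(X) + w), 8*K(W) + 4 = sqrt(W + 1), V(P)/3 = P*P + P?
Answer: -5080 + 30*sqrt(10) ≈ -4985.1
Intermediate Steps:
V(P) = 3*P + 3*P**2 (V(P) = 3*(P*P + P) = 3*(P**2 + P) = 3*(P + P**2) = 3*P + 3*P**2)
K(W) = -1/2 + sqrt(1 + W)/8 (K(W) = -1/2 + sqrt(W + 1)/8 = -1/2 + sqrt(1 + W)/8)
w = 6 (w = 4 + 2 = 6)
U(X) = sqrt(11/2 + sqrt(1 + X)/8) (U(X) = sqrt((-1/2 + sqrt(1 + X)/8) + 6) = sqrt(11/2 + sqrt(1 + X)/8))
40*(U(V(-1)) - 127) = 40*(sqrt(88 + 2*sqrt(1 + 3*(-1)*(1 - 1)))/4 - 127) = 40*(sqrt(88 + 2*sqrt(1 + 3*(-1)*0))/4 - 127) = 40*(sqrt(88 + 2*sqrt(1 + 0))/4 - 127) = 40*(sqrt(88 + 2*sqrt(1))/4 - 127) = 40*(sqrt(88 + 2*1)/4 - 127) = 40*(sqrt(88 + 2)/4 - 127) = 40*(sqrt(90)/4 - 127) = 40*((3*sqrt(10))/4 - 127) = 40*(3*sqrt(10)/4 - 127) = 40*(-127 + 3*sqrt(10)/4) = -5080 + 30*sqrt(10)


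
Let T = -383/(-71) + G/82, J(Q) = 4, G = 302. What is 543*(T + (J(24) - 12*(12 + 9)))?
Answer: -377658672/2911 ≈ -1.2974e+5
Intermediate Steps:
T = 26424/2911 (T = -383/(-71) + 302/82 = -383*(-1/71) + 302*(1/82) = 383/71 + 151/41 = 26424/2911 ≈ 9.0773)
543*(T + (J(24) - 12*(12 + 9))) = 543*(26424/2911 + (4 - 12*(12 + 9))) = 543*(26424/2911 + (4 - 12*21)) = 543*(26424/2911 + (4 - 252)) = 543*(26424/2911 - 248) = 543*(-695504/2911) = -377658672/2911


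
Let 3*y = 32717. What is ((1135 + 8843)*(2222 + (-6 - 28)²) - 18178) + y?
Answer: 101095235/3 ≈ 3.3698e+7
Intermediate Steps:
y = 32717/3 (y = (⅓)*32717 = 32717/3 ≈ 10906.)
((1135 + 8843)*(2222 + (-6 - 28)²) - 18178) + y = ((1135 + 8843)*(2222 + (-6 - 28)²) - 18178) + 32717/3 = (9978*(2222 + (-34)²) - 18178) + 32717/3 = (9978*(2222 + 1156) - 18178) + 32717/3 = (9978*3378 - 18178) + 32717/3 = (33705684 - 18178) + 32717/3 = 33687506 + 32717/3 = 101095235/3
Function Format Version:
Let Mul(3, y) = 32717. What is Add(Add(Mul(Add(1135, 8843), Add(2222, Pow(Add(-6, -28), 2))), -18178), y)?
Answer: Rational(101095235, 3) ≈ 3.3698e+7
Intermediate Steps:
y = Rational(32717, 3) (y = Mul(Rational(1, 3), 32717) = Rational(32717, 3) ≈ 10906.)
Add(Add(Mul(Add(1135, 8843), Add(2222, Pow(Add(-6, -28), 2))), -18178), y) = Add(Add(Mul(Add(1135, 8843), Add(2222, Pow(Add(-6, -28), 2))), -18178), Rational(32717, 3)) = Add(Add(Mul(9978, Add(2222, Pow(-34, 2))), -18178), Rational(32717, 3)) = Add(Add(Mul(9978, Add(2222, 1156)), -18178), Rational(32717, 3)) = Add(Add(Mul(9978, 3378), -18178), Rational(32717, 3)) = Add(Add(33705684, -18178), Rational(32717, 3)) = Add(33687506, Rational(32717, 3)) = Rational(101095235, 3)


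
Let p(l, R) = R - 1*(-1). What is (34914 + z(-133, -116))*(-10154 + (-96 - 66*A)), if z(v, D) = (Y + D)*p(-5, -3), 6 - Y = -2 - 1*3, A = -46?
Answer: -253384536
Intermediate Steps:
p(l, R) = 1 + R (p(l, R) = R + 1 = 1 + R)
Y = 11 (Y = 6 - (-2 - 1*3) = 6 - (-2 - 3) = 6 - 1*(-5) = 6 + 5 = 11)
z(v, D) = -22 - 2*D (z(v, D) = (11 + D)*(1 - 3) = (11 + D)*(-2) = -22 - 2*D)
(34914 + z(-133, -116))*(-10154 + (-96 - 66*A)) = (34914 + (-22 - 2*(-116)))*(-10154 + (-96 - 66*(-46))) = (34914 + (-22 + 232))*(-10154 + (-96 + 3036)) = (34914 + 210)*(-10154 + 2940) = 35124*(-7214) = -253384536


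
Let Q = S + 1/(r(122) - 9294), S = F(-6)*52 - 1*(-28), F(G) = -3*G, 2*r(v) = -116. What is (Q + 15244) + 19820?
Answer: 336933855/9352 ≈ 36028.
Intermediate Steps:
r(v) = -58 (r(v) = (½)*(-116) = -58)
S = 964 (S = -3*(-6)*52 - 1*(-28) = 18*52 + 28 = 936 + 28 = 964)
Q = 9015327/9352 (Q = 964 + 1/(-58 - 9294) = 964 + 1/(-9352) = 964 - 1/9352 = 9015327/9352 ≈ 964.00)
(Q + 15244) + 19820 = (9015327/9352 + 15244) + 19820 = 151577215/9352 + 19820 = 336933855/9352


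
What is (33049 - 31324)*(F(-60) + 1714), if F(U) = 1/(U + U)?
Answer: 23653085/8 ≈ 2.9566e+6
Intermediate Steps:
F(U) = 1/(2*U)
(33049 - 31324)*(F(-60) + 1714) = (33049 - 31324)*((1/2)/(-60) + 1714) = 1725*((1/2)*(-1/60) + 1714) = 1725*(-1/120 + 1714) = 1725*(205679/120) = 23653085/8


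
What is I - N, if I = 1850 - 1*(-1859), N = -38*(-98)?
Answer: -15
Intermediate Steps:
N = 3724
I = 3709 (I = 1850 + 1859 = 3709)
I - N = 3709 - 1*3724 = 3709 - 3724 = -15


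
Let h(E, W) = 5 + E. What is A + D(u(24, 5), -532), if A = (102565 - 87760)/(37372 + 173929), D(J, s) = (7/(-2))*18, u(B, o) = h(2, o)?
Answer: -13297158/211301 ≈ -62.930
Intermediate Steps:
u(B, o) = 7 (u(B, o) = 5 + 2 = 7)
D(J, s) = -63 (D(J, s) = (7*(-½))*18 = -7/2*18 = -63)
A = 14805/211301 ≈ 0.070066
A + D(u(24, 5), -532) = 14805/211301 - 63 = -13297158/211301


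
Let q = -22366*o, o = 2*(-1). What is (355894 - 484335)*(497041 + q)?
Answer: -69585865893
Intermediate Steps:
o = -2
q = 44732 (q = -22366*(-2) = 44732)
(355894 - 484335)*(497041 + q) = (355894 - 484335)*(497041 + 44732) = -128441*541773 = -69585865893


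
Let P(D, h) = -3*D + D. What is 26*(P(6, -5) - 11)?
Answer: -598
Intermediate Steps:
P(D, h) = -2*D
26*(P(6, -5) - 11) = 26*(-2*6 - 11) = 26*(-12 - 11) = 26*(-23) = -598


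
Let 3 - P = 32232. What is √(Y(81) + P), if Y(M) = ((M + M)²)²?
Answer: 3*√76523923 ≈ 26243.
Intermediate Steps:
P = -32229 (P = 3 - 1*32232 = 3 - 32232 = -32229)
Y(M) = 16*M⁴ (Y(M) = ((2*M)²)² = (4*M²)² = 16*M⁴)
√(Y(81) + P) = √(16*81⁴ - 32229) = √(16*43046721 - 32229) = √(688747536 - 32229) = √688715307 = 3*√76523923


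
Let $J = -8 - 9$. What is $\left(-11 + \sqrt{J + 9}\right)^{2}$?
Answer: $113 - 44 i \sqrt{2} \approx 113.0 - 62.225 i$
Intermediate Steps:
$J = -17$
$\left(-11 + \sqrt{J + 9}\right)^{2} = \left(-11 + \sqrt{-17 + 9}\right)^{2} = \left(-11 + \sqrt{-8}\right)^{2} = \left(-11 + 2 i \sqrt{2}\right)^{2}$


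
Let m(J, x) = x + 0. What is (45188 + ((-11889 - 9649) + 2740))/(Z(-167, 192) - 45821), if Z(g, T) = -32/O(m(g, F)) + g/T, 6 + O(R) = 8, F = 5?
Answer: -5066880/8800871 ≈ -0.57572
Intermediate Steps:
m(J, x) = x
O(R) = 2 (O(R) = -6 + 8 = 2)
Z(g, T) = -16 + g/T (Z(g, T) = -32/2 + g/T = -32*½ + g/T = -16 + g/T)
(45188 + ((-11889 - 9649) + 2740))/(Z(-167, 192) - 45821) = (45188 + ((-11889 - 9649) + 2740))/((-16 - 167/192) - 45821) = (45188 + (-21538 + 2740))/((-16 - 167*1/192) - 45821) = (45188 - 18798)/((-16 - 167/192) - 45821) = 26390/(-3239/192 - 45821) = 26390/(-8800871/192) = 26390*(-192/8800871) = -5066880/8800871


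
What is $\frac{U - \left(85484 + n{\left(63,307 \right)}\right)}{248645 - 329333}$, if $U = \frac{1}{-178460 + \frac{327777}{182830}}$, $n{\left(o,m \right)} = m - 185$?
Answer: $\frac{116379623568157}{109693702145326} \approx 1.061$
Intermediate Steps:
$n{\left(o,m \right)} = -185 + m$ ($n{\left(o,m \right)} = m - 185 = -185 + m$)
$U = - \frac{182830}{32627514023}$ ($U = \frac{1}{-178460 + 327777 \cdot \frac{1}{182830}} = \frac{1}{-178460 + \frac{327777}{182830}} = \frac{1}{- \frac{32627514023}{182830}} = - \frac{182830}{32627514023} \approx -5.6035 \cdot 10^{-6}$)
$\frac{U - \left(85484 + n{\left(63,307 \right)}\right)}{248645 - 329333} = \frac{- \frac{182830}{32627514023} - 85606}{248645 - 329333} = \frac{- \frac{182830}{32627514023} - 85606}{-80688} = \left(- \frac{182830}{32627514023} - 85606\right) \left(- \frac{1}{80688}\right) = \left(- \frac{2793110965635768}{32627514023}\right) \left(- \frac{1}{80688}\right) = \frac{116379623568157}{109693702145326}$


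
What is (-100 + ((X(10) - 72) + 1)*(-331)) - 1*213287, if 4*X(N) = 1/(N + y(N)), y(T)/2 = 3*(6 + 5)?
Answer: -57725675/304 ≈ -1.8989e+5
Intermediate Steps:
y(T) = 66 (y(T) = 2*(3*(6 + 5)) = 2*(3*11) = 2*33 = 66)
X(N) = 1/(4*(66 + N)) (X(N) = 1/(4*(N + 66)) = 1/(4*(66 + N)))
(-100 + ((X(10) - 72) + 1)*(-331)) - 1*213287 = (-100 + ((1/(4*(66 + 10)) - 72) + 1)*(-331)) - 1*213287 = (-100 + (((¼)/76 - 72) + 1)*(-331)) - 213287 = (-100 + (((¼)*(1/76) - 72) + 1)*(-331)) - 213287 = (-100 + ((1/304 - 72) + 1)*(-331)) - 213287 = (-100 + (-21887/304 + 1)*(-331)) - 213287 = (-100 - 21583/304*(-331)) - 213287 = (-100 + 7143973/304) - 213287 = 7113573/304 - 213287 = -57725675/304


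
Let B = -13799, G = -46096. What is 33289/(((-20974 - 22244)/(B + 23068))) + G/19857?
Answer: -2042994508655/286059942 ≈ -7141.8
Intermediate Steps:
33289/(((-20974 - 22244)/(B + 23068))) + G/19857 = 33289/(((-20974 - 22244)/(-13799 + 23068))) - 46096/19857 = 33289/((-43218/9269)) - 46096*1/19857 = 33289/((-43218*1/9269)) - 46096/19857 = 33289/(-43218/9269) - 46096/19857 = 33289*(-9269/43218) - 46096/19857 = -308555741/43218 - 46096/19857 = -2042994508655/286059942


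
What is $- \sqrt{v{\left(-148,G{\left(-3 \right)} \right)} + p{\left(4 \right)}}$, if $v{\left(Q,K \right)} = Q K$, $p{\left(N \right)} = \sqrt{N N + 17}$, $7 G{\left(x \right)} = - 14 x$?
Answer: $- i \sqrt{888 - \sqrt{33}} \approx - 29.703 i$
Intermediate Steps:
$G{\left(x \right)} = - 2 x$ ($G{\left(x \right)} = \frac{\left(-14\right) x}{7} = - 2 x$)
$p{\left(N \right)} = \sqrt{17 + N^{2}}$ ($p{\left(N \right)} = \sqrt{N^{2} + 17} = \sqrt{17 + N^{2}}$)
$v{\left(Q,K \right)} = K Q$
$- \sqrt{v{\left(-148,G{\left(-3 \right)} \right)} + p{\left(4 \right)}} = - \sqrt{\left(-2\right) \left(-3\right) \left(-148\right) + \sqrt{17 + 4^{2}}} = - \sqrt{6 \left(-148\right) + \sqrt{17 + 16}} = - \sqrt{-888 + \sqrt{33}}$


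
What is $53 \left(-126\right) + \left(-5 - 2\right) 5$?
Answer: $-6713$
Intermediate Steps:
$53 \left(-126\right) + \left(-5 - 2\right) 5 = -6678 - 35 = -6713$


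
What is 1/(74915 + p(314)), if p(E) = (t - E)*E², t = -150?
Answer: -1/45673629 ≈ -2.1894e-8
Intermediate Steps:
p(E) = E²*(-150 - E) (p(E) = (-150 - E)*E² = E²*(-150 - E))
1/(74915 + p(314)) = 1/(74915 + 314²*(-150 - 1*314)) = 1/(74915 + 98596*(-150 - 314)) = 1/(74915 + 98596*(-464)) = 1/(74915 - 45748544) = 1/(-45673629) = -1/45673629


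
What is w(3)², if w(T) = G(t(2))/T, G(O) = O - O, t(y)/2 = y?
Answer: 0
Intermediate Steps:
t(y) = 2*y
G(O) = 0
w(T) = 0 (w(T) = 0/T = 0)
w(3)² = 0² = 0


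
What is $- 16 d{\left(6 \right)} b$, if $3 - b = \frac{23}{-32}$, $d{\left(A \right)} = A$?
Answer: $-357$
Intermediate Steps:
$b = \frac{119}{32}$ ($b = 3 - \frac{23}{-32} = 3 - 23 \left(- \frac{1}{32}\right) = 3 - - \frac{23}{32} = 3 + \frac{23}{32} = \frac{119}{32} \approx 3.7188$)
$- 16 d{\left(6 \right)} b = \left(-16\right) 6 \cdot \frac{119}{32} = \left(-96\right) \frac{119}{32} = -357$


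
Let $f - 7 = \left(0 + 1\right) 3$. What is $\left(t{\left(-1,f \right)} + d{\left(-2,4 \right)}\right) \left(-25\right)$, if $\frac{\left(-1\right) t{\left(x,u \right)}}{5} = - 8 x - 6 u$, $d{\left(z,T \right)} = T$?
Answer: $-6600$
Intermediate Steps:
$f = 10$ ($f = 7 + \left(0 + 1\right) 3 = 7 + 1 \cdot 3 = 7 + 3 = 10$)
$t{\left(x,u \right)} = 30 u + 40 x$ ($t{\left(x,u \right)} = - 5 \left(- 8 x - 6 u\right) = 30 u + 40 x$)
$\left(t{\left(-1,f \right)} + d{\left(-2,4 \right)}\right) \left(-25\right) = \left(\left(30 \cdot 10 + 40 \left(-1\right)\right) + 4\right) \left(-25\right) = \left(\left(300 - 40\right) + 4\right) \left(-25\right) = \left(260 + 4\right) \left(-25\right) = 264 \left(-25\right) = -6600$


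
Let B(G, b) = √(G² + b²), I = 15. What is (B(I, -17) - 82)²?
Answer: (82 - √514)² ≈ 3519.9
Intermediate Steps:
(B(I, -17) - 82)² = (√(15² + (-17)²) - 82)² = (√(225 + 289) - 82)² = (√514 - 82)² = (-82 + √514)²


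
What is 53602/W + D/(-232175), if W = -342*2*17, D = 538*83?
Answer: -6482140531/1349865450 ≈ -4.8021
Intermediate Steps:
D = 44654
W = -11628 (W = -57*12*17 = -684*17 = -11628)
53602/W + D/(-232175) = 53602/(-11628) + 44654/(-232175) = 53602*(-1/11628) + 44654*(-1/232175) = -26801/5814 - 44654/232175 = -6482140531/1349865450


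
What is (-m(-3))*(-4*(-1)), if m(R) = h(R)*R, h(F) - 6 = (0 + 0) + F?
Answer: 36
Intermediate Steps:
h(F) = 6 + F (h(F) = 6 + ((0 + 0) + F) = 6 + (0 + F) = 6 + F)
m(R) = R*(6 + R) (m(R) = (6 + R)*R = R*(6 + R))
(-m(-3))*(-4*(-1)) = (-(-3)*(6 - 3))*(-4*(-1)) = -(-3)*3*4 = -1*(-9)*4 = 9*4 = 36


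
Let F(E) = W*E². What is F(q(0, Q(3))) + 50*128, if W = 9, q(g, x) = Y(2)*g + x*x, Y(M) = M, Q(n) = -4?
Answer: 8704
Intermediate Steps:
q(g, x) = x² + 2*g (q(g, x) = 2*g + x*x = 2*g + x² = x² + 2*g)
F(E) = 9*E²
F(q(0, Q(3))) + 50*128 = 9*((-4)² + 2*0)² + 50*128 = 9*(16 + 0)² + 6400 = 9*16² + 6400 = 9*256 + 6400 = 2304 + 6400 = 8704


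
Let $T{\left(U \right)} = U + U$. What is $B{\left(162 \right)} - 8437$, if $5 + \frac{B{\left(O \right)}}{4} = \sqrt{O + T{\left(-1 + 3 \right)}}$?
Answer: $-8457 + 4 \sqrt{166} \approx -8405.5$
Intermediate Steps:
$T{\left(U \right)} = 2 U$
$B{\left(O \right)} = -20 + 4 \sqrt{4 + O}$ ($B{\left(O \right)} = -20 + 4 \sqrt{O + 2 \left(-1 + 3\right)} = -20 + 4 \sqrt{O + 2 \cdot 2} = -20 + 4 \sqrt{O + 4} = -20 + 4 \sqrt{4 + O}$)
$B{\left(162 \right)} - 8437 = \left(-20 + 4 \sqrt{4 + 162}\right) - 8437 = \left(-20 + 4 \sqrt{166}\right) - 8437 = -8457 + 4 \sqrt{166}$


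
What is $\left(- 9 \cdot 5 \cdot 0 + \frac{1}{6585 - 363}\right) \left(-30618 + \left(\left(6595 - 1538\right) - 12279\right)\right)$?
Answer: $- \frac{18920}{3111} \approx -6.0816$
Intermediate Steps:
$\left(- 9 \cdot 5 \cdot 0 + \frac{1}{6585 - 363}\right) \left(-30618 + \left(\left(6595 - 1538\right) - 12279\right)\right) = \left(- 45 \cdot 0 + \frac{1}{6222}\right) \left(-30618 + \left(\left(6595 - 1538\right) - 12279\right)\right) = \left(\left(-1\right) 0 + \frac{1}{6222}\right) \left(-30618 + \left(5057 - 12279\right)\right) = \left(0 + \frac{1}{6222}\right) \left(-30618 - 7222\right) = \frac{1}{6222} \left(-37840\right) = - \frac{18920}{3111}$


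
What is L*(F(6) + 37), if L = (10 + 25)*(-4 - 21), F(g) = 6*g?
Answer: -63875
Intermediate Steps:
L = -875 (L = 35*(-25) = -875)
L*(F(6) + 37) = -875*(6*6 + 37) = -875*(36 + 37) = -875*73 = -63875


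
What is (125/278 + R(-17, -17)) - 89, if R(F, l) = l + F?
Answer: -34069/278 ≈ -122.55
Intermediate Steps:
R(F, l) = F + l
(125/278 + R(-17, -17)) - 89 = (125/278 + (-17 - 17)) - 89 = (125*(1/278) - 34) - 89 = (125/278 - 34) - 89 = -9327/278 - 89 = -34069/278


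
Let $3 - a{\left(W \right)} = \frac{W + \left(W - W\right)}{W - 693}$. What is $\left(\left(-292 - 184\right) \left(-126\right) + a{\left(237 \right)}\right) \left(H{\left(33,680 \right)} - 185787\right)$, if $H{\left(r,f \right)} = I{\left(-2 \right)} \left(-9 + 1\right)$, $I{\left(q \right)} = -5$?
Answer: $- \frac{1693434409589}{152} \approx -1.1141 \cdot 10^{10}$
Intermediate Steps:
$a{\left(W \right)} = 3 - \frac{W}{-693 + W}$ ($a{\left(W \right)} = 3 - \frac{W + \left(W - W\right)}{W - 693} = 3 - \frac{W + 0}{-693 + W} = 3 - \frac{W}{-693 + W}$)
$H{\left(r,f \right)} = 40$ ($H{\left(r,f \right)} = - 5 \left(-9 + 1\right) = \left(-5\right) \left(-8\right) = 40$)
$\left(\left(-292 - 184\right) \left(-126\right) + a{\left(237 \right)}\right) \left(H{\left(33,680 \right)} - 185787\right) = \left(\left(-292 - 184\right) \left(-126\right) + \frac{-2079 + 2 \cdot 237}{-693 + 237}\right) \left(40 - 185787\right) = \left(\left(-476\right) \left(-126\right) + \frac{-2079 + 474}{-456}\right) \left(-185747\right) = \left(59976 - - \frac{535}{152}\right) \left(-185747\right) = \left(59976 + \frac{535}{152}\right) \left(-185747\right) = \frac{9116887}{152} \left(-185747\right) = - \frac{1693434409589}{152}$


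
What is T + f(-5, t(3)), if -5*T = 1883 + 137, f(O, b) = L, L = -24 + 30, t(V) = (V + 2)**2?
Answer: -398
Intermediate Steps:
t(V) = (2 + V)**2
L = 6
f(O, b) = 6
T = -404 (T = -(1883 + 137)/5 = -1/5*2020 = -404)
T + f(-5, t(3)) = -404 + 6 = -398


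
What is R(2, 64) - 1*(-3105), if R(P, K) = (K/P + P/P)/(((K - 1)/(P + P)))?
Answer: 65249/21 ≈ 3107.1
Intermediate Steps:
R(P, K) = 2*P*(1 + K/P)/(-1 + K) (R(P, K) = (K/P + 1)/(((-1 + K)/((2*P)))) = (1 + K/P)/(((-1 + K)*(1/(2*P)))) = (1 + K/P)/(((-1 + K)/(2*P))) = (1 + K/P)*(2*P/(-1 + K)) = 2*P*(1 + K/P)/(-1 + K))
R(2, 64) - 1*(-3105) = 2*(64 + 2)/(-1 + 64) - 1*(-3105) = 2*66/63 + 3105 = 2*(1/63)*66 + 3105 = 44/21 + 3105 = 65249/21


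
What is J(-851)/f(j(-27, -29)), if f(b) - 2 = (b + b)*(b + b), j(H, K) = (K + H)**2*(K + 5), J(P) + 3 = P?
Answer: -427/11329339393 ≈ -3.7690e-8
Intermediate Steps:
J(P) = -3 + P
j(H, K) = (H + K)**2*(5 + K)
f(b) = 2 + 4*b**2 (f(b) = 2 + (b + b)*(b + b) = 2 + (2*b)*(2*b) = 2 + 4*b**2)
J(-851)/f(j(-27, -29)) = (-3 - 851)/(2 + 4*((-27 - 29)**2*(5 - 29))**2) = -854/(2 + 4*((-56)**2*(-24))**2) = -854/(2 + 4*(3136*(-24))**2) = -854/(2 + 4*(-75264)**2) = -854/(2 + 4*5664669696) = -854/(2 + 22658678784) = -854/22658678786 = -854*1/22658678786 = -427/11329339393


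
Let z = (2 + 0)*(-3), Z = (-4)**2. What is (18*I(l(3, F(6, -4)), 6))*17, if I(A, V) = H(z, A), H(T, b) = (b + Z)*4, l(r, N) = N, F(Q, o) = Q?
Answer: 26928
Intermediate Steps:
Z = 16
z = -6 (z = 2*(-3) = -6)
H(T, b) = 64 + 4*b (H(T, b) = (b + 16)*4 = (16 + b)*4 = 64 + 4*b)
I(A, V) = 64 + 4*A
(18*I(l(3, F(6, -4)), 6))*17 = (18*(64 + 4*6))*17 = (18*(64 + 24))*17 = (18*88)*17 = 1584*17 = 26928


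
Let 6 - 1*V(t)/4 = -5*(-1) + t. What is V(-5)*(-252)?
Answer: -6048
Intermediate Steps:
V(t) = 4 - 4*t (V(t) = 24 - 4*(-5*(-1) + t) = 24 - 4*(5 + t) = 24 + (-20 - 4*t) = 4 - 4*t)
V(-5)*(-252) = (4 - 4*(-5))*(-252) = (4 + 20)*(-252) = 24*(-252) = -6048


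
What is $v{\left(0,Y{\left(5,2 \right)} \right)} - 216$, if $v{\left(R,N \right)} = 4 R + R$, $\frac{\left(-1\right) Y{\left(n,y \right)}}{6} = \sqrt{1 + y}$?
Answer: $-216$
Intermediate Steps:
$Y{\left(n,y \right)} = - 6 \sqrt{1 + y}$
$v{\left(R,N \right)} = 5 R$
$v{\left(0,Y{\left(5,2 \right)} \right)} - 216 = 5 \cdot 0 - 216 = 0 - 216 = -216$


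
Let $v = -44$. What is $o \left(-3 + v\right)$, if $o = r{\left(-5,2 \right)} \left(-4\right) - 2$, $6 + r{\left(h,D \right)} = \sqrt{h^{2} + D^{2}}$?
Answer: $-1034 + 188 \sqrt{29} \approx -21.589$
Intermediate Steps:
$r{\left(h,D \right)} = -6 + \sqrt{D^{2} + h^{2}}$ ($r{\left(h,D \right)} = -6 + \sqrt{h^{2} + D^{2}} = -6 + \sqrt{D^{2} + h^{2}}$)
$o = 22 - 4 \sqrt{29}$ ($o = \left(-6 + \sqrt{2^{2} + \left(-5\right)^{2}}\right) \left(-4\right) - 2 = \left(-6 + \sqrt{4 + 25}\right) \left(-4\right) - 2 = \left(-6 + \sqrt{29}\right) \left(-4\right) - 2 = \left(24 - 4 \sqrt{29}\right) - 2 = 22 - 4 \sqrt{29} \approx 0.45934$)
$o \left(-3 + v\right) = \left(22 - 4 \sqrt{29}\right) \left(-3 - 44\right) = \left(22 - 4 \sqrt{29}\right) \left(-47\right) = -1034 + 188 \sqrt{29}$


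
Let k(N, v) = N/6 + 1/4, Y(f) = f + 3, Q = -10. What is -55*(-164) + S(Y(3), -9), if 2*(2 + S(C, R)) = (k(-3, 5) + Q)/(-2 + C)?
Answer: 288535/32 ≈ 9016.7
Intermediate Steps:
Y(f) = 3 + f
k(N, v) = 1/4 + N/6 (k(N, v) = N*(1/6) + 1*(1/4) = N/6 + 1/4 = 1/4 + N/6)
S(C, R) = -2 - 41/(8*(-2 + C)) (S(C, R) = -2 + (((1/4 + (1/6)*(-3)) - 10)/(-2 + C))/2 = -2 + (((1/4 - 1/2) - 10)/(-2 + C))/2 = -2 + ((-1/4 - 10)/(-2 + C))/2 = -2 + (-41/(4*(-2 + C)))/2 = -2 - 41/(8*(-2 + C)))
-55*(-164) + S(Y(3), -9) = -55*(-164) + (-9 - 16*(3 + 3))/(8*(-2 + (3 + 3))) = 9020 + (-9 - 16*6)/(8*(-2 + 6)) = 9020 + (1/8)*(-9 - 96)/4 = 9020 + (1/8)*(1/4)*(-105) = 9020 - 105/32 = 288535/32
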